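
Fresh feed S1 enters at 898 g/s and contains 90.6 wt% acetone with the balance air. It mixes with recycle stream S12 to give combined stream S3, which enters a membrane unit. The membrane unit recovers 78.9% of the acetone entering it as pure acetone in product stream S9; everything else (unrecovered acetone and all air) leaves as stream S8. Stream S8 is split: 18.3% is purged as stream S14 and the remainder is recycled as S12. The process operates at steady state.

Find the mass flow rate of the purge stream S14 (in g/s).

air enters only via S1 and leaves only via the purge: 898×0.094 = 0.183×(air in S8), and the membrane unit passes all air, so air in S3 = air in S8 = 461.27 g/s.
acetone in S3: m_A = 898×0.906 + (1−0.183)·(1−0.789)·m_A, so m_A = 813.59/0.8276 = 983.05 g/s.
S8 = (1−0.789)×983.05 + 461.27 = 668.69 g/s.
Purge S14 = 0.183×668.69 = 122.37 g/s.

122.4 g/s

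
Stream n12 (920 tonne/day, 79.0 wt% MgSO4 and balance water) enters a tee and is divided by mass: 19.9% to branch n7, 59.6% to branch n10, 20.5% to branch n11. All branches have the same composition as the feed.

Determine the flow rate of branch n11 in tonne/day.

188.6 tonne/day

Branch n11 flow = 0.205×920 = 188.6 tonne/day.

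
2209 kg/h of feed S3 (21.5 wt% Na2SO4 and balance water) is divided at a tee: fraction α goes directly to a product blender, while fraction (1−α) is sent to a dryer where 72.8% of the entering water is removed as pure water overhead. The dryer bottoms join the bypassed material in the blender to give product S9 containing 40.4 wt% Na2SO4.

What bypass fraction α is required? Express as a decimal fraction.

All 2209×0.215 = 474.94 kg/h of Na2SO4 reaches S9, so S9 = 474.94/0.404 = 1175.6 kg/h and vapour = 1033.4 kg/h.
The evaporator receives (1−α)·2209 of feed at 0.785 water and removes 0.728 of that water:
0.728×0.785×(1−α)×2209 = 1033.4
(1−α) = 1033.4/1262.4 = 0.8186;  α = 0.1814.

0.181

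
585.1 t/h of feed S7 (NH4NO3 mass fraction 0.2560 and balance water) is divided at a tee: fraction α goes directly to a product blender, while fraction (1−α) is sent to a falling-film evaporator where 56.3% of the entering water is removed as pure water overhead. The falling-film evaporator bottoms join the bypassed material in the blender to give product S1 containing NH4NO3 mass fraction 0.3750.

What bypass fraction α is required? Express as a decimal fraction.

All 585.1×0.256 = 149.79 t/h of NH4NO3 reaches S1, so S1 = 149.79/0.375 = 399.43 t/h and vapour = 185.67 t/h.
The evaporator receives (1−α)·585.1 of feed at 0.744 water and removes 0.563 of that water:
0.563×0.744×(1−α)×585.1 = 185.67
(1−α) = 185.67/245.08 = 0.7576;  α = 0.2424.

0.242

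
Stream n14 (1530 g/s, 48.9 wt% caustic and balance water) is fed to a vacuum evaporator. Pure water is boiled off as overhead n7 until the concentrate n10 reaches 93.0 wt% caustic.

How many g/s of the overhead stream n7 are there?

caustic is conserved: 1530×0.489 = 748.17 g/s all reports to the concentrate.
Concentrate = 748.17/(target fraction) = 804.48 g/s.
Overhead = 1530 − 804.48 = 725.52 g/s.

725.5 g/s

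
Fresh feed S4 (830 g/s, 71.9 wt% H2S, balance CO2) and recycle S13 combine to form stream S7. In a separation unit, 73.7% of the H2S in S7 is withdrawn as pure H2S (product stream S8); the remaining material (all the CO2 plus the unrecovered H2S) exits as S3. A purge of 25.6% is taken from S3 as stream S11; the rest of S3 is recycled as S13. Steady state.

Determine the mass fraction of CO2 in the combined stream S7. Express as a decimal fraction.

0.5512

CO2 enters only via S4 and leaves only via the purge: 830×0.281 = 0.256×(CO2 in S3), and the separation unit passes all CO2, so CO2 in S7 = CO2 in S3 = 911.05 g/s.
H2S in S7: m_A = 830×0.719 + (1−0.256)·(1−0.737)·m_A, so m_A = 596.77/0.8043 = 741.95 g/s.
S7 = 741.95 + 911.05 = 1653 g/s.
CO2 fraction in S7 = 911.05/1653 = 0.5512.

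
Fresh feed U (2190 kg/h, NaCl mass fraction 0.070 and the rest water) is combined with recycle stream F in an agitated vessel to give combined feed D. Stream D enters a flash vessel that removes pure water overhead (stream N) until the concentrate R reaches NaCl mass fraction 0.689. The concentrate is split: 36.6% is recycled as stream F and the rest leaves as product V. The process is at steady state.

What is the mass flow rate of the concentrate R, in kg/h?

Overall NaCl balance (none leaves overhead): NaCl in fresh feed = NaCl in product, i.e. 2190×0.070 = (1−0.366)·R·0.689.
R = 153.3/(0.689×0.634) = 350.94 kg/h.

350.9 kg/h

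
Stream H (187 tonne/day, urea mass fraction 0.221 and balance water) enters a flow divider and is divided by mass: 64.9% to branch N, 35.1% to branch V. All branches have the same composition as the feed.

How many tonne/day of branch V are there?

65.64 tonne/day

Branch V flow = 0.351×187 = 65.637 tonne/day.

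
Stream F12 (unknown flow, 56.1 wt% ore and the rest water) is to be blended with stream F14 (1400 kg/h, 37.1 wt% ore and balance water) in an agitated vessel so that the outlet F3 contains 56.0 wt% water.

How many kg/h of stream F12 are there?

798.3 kg/h

Let F12 be the unknown flow. Total out = 1400 + F12.
water balance: 880.6 + 0.439·F12 = 0.560·(1400 + F12)
(0.439 − 0.560)·F12 = 0.560×1400 − 880.6 = -96.6
F12 = -96.6 / -0.121 = 798.35 kg/h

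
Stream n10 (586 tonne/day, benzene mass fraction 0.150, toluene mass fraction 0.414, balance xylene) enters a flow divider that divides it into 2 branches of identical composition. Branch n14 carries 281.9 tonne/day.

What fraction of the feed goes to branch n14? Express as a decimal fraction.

Fraction to n14 = 281.9/586 = 0.4811.

0.481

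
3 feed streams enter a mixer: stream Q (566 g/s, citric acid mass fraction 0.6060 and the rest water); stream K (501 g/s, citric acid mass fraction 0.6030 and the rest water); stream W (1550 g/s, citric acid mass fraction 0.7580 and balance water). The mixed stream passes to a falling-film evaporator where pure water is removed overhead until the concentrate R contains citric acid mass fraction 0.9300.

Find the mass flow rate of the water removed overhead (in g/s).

citric acid entering = 566×0.606 + 501×0.603 + 1550×0.758 = 1820 g/s.
All citric acid reports to R, so R = 1820/0.930 = 1957 g/s.
Total feed = 2617 g/s; overhead = 2617 − 1957 = 660.01 g/s.

660 g/s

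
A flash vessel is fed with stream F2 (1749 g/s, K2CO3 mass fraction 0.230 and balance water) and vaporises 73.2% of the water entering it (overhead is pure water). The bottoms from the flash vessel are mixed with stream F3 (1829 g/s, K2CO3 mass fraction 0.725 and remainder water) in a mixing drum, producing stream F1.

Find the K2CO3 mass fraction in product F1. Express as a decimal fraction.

Vapour removed = 0.732×0.770×1749 = 985.81 g/s; concentrate = 763.19 g/s.
K2CO3 reaching the mixer = 402.27 (from concentrate) + 1829×0.725 = 1728.3 g/s.
Product flow = 763.19 + 1829 = 2592.2 g/s; K2CO3 fraction = 0.667.

0.667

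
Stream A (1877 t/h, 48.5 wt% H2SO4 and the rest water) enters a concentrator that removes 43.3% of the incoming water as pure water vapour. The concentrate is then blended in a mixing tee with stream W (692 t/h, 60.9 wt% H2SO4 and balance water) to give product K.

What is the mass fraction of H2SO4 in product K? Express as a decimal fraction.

Vapour removed = 0.433×0.515×1877 = 418.56 t/h; concentrate = 1458.4 t/h.
H2SO4 reaching the mixer = 910.35 (from concentrate) + 692×0.609 = 1331.8 t/h.
Product flow = 1458.4 + 692 = 2150.4 t/h; H2SO4 fraction = 0.619.

0.619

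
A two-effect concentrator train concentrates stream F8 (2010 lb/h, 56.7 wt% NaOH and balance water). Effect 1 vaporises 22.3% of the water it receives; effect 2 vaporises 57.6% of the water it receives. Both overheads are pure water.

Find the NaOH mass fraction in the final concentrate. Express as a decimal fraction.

water in feed = 2010×0.433 = 870.33 lb/h.
After stage 1: water left = (1−0.223)×870.33 = 676.25; stream total = 1815.9 lb/h.
After stage 2: water left = (1−0.576)×676.25 = 286.73; final concentrate = 1426.4 lb/h.
NaOH fraction = 1139.7/1426.4 = 0.799.

0.799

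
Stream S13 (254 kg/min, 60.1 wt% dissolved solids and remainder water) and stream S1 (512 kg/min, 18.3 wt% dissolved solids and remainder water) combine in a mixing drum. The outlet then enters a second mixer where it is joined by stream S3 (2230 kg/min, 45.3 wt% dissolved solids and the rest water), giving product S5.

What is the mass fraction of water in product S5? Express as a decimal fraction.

Overall, product flow = 2996 kg/min.
water in = 254×0.399 + 512×0.817 + 2230×0.547 = 1739.5 kg/min.
water fraction in S5 = 0.581.

0.581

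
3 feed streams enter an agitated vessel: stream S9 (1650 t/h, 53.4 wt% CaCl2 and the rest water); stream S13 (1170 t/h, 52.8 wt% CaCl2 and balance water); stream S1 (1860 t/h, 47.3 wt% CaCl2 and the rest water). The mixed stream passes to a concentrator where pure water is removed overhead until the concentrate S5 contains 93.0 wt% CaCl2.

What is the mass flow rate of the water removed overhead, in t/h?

2122 t/h

CaCl2 entering = 1650×0.534 + 1170×0.528 + 1860×0.473 = 2378.6 t/h.
All CaCl2 reports to S5, so S5 = 2378.6/0.930 = 2557.7 t/h.
Total feed = 4680 t/h; overhead = 4680 − 2557.7 = 2122.3 t/h.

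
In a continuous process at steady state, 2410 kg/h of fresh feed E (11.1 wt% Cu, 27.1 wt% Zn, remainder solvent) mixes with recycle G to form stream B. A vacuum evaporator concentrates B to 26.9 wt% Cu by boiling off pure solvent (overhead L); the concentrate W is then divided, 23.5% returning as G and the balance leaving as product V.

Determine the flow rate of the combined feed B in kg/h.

Overall Cu balance (none leaves overhead): Cu in fresh feed = Cu in product, i.e. 2410×0.111 = (1−0.235)·W·0.269.
W = 267.51/(0.269×0.765) = 1299.9 kg/h.
Recycle G = 0.235×1299.9 = 305.49 kg/h.
Combined feed B = 2410 + 305.49 = 2715.5 kg/h.

2715 kg/h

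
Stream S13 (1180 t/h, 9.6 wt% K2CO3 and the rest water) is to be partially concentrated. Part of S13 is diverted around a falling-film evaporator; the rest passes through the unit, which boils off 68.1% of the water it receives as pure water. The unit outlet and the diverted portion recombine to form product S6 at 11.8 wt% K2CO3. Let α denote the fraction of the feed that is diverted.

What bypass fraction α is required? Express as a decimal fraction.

0.697

All 1180×0.096 = 113.28 t/h of K2CO3 reaches S6, so S6 = 113.28/0.118 = 960 t/h and vapour = 220 t/h.
The evaporator receives (1−α)·1180 of feed at 0.904 water and removes 0.681 of that water:
0.681×0.904×(1−α)×1180 = 220
(1−α) = 220/726.44 = 0.3028;  α = 0.6972.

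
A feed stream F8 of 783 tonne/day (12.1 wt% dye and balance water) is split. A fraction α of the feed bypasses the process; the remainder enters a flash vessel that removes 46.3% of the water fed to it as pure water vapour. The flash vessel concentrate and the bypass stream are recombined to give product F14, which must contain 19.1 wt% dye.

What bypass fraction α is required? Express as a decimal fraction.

0.099

All 783×0.121 = 94.743 tonne/day of dye reaches F14, so F14 = 94.743/0.191 = 496.04 tonne/day and vapour = 286.96 tonne/day.
The evaporator receives (1−α)·783 of feed at 0.879 water and removes 0.463 of that water:
0.463×0.879×(1−α)×783 = 286.96
(1−α) = 286.96/318.66 = 0.9005;  α = 0.0995.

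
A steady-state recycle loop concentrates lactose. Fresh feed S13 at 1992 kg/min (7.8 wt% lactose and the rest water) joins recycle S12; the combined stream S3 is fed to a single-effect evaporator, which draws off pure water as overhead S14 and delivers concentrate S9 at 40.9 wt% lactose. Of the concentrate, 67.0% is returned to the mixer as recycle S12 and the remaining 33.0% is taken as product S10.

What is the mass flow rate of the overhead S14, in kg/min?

Overall lactose balance (none leaves overhead): lactose in fresh feed = lactose in product, i.e. 1992×0.078 = (1−0.670)·S9·0.409.
S9 = 155.38/(0.409×0.330) = 1151.2 kg/min.
Recycle S12 = 0.670×1151.2 = 771.3 kg/min.
Combined feed S3 = 1992 + 771.3 = 2763.3 kg/min.
Overhead S14 = S3 − S9 = 2763.3 − 1151.2 = 1612.1 kg/min.

1612 kg/min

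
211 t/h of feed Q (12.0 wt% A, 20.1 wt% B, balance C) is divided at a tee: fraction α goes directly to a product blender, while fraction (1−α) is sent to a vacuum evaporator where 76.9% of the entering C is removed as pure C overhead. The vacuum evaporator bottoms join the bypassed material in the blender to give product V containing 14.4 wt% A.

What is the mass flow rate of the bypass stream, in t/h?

143.7 t/h

All 211×0.120 = 25.32 t/h of A reaches V, so V = 25.32/0.144 = 175.83 t/h and vapour = 35.167 t/h.
The evaporator receives (1−α)·211 of feed at 0.679 C and removes 0.769 of that C:
0.769×0.679×(1−α)×211 = 35.167
(1−α) = 35.167/110.17 = 0.3192;  α = 0.6808.
Bypass flow = 0.6808×211 = 143.65 t/h.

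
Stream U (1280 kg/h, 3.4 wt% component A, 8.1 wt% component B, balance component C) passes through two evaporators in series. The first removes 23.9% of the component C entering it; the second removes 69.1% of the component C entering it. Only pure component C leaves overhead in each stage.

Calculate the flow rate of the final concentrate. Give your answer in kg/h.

component C in feed = 1280×0.885 = 1132.8 kg/h.
After stage 1: component C left = (1−0.239)×1132.8 = 862.06; stream total = 1009.3 kg/h.
After stage 2: component C left = (1−0.691)×862.06 = 266.38; final concentrate = 413.58 kg/h.

413.6 kg/h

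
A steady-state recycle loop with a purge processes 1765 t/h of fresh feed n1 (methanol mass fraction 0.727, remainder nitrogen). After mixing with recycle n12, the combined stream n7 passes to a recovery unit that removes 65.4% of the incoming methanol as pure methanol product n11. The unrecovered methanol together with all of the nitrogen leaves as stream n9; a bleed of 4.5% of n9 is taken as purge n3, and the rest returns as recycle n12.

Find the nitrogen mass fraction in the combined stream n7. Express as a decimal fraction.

0.848

nitrogen enters only via n1 and leaves only via the purge: 1765×0.273 = 0.045×(nitrogen in n9), and the recovery unit passes all nitrogen, so nitrogen in n7 = nitrogen in n9 = 10708 t/h.
methanol in n7: m_A = 1765×0.727 + (1−0.045)·(1−0.654)·m_A, so m_A = 1283.2/0.6696 = 1916.4 t/h.
n7 = 1916.4 + 10708 = 12624 t/h.
nitrogen fraction in n7 = 10708/12624 = 0.848.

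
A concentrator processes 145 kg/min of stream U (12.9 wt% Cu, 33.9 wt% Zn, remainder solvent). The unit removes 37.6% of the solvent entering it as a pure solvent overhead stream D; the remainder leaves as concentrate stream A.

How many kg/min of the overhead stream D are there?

29 kg/min

solvent entering = 145×0.532 = 77.14 kg/min; overhead removed = 0.376×77.14 = 29.005 kg/min.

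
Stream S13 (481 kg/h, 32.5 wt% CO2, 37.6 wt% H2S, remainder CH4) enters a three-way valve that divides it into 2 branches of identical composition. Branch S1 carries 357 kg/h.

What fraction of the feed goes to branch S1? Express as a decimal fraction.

Fraction to S1 = 357/481 = 0.7422.

0.742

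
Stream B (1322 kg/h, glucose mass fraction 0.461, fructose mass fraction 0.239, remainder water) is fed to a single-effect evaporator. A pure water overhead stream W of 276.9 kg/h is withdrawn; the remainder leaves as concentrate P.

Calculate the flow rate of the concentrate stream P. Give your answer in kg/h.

Concentrate = 1322 − 276.9 = 1045.1 kg/h.

1045 kg/h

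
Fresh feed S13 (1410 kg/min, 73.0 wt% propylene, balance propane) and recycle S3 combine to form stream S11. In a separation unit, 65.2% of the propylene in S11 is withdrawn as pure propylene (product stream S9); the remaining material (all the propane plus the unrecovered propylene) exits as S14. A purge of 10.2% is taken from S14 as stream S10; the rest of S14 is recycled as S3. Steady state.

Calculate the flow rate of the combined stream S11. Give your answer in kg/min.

propane enters only via S13 and leaves only via the purge: 1410×0.270 = 0.102×(propane in S14), and the separation unit passes all propane, so propane in S11 = propane in S14 = 3732.4 kg/min.
propylene in S11: m_A = 1410×0.730 + (1−0.102)·(1−0.652)·m_A, so m_A = 1029.3/0.6875 = 1497.2 kg/min.
S11 = 1497.2 + 3732.4 = 5229.5 kg/min.

5230 kg/min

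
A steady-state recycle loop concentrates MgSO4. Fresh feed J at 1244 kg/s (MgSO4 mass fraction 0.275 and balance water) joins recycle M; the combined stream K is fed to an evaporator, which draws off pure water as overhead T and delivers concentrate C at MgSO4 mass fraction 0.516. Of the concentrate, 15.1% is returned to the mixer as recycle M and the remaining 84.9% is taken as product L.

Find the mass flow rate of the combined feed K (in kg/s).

1362 kg/s

Overall MgSO4 balance (none leaves overhead): MgSO4 in fresh feed = MgSO4 in product, i.e. 1244×0.275 = (1−0.151)·C·0.516.
C = 342.1/(0.516×0.849) = 780.9 kg/s.
Recycle M = 0.151×780.9 = 117.92 kg/s.
Combined feed K = 1244 + 117.92 = 1361.9 kg/s.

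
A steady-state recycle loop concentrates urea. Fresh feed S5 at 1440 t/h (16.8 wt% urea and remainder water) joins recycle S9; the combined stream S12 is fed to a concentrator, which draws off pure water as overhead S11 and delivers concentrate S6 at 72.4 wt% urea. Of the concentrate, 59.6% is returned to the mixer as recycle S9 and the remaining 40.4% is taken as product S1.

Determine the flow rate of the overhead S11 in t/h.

1106 t/h

Overall urea balance (none leaves overhead): urea in fresh feed = urea in product, i.e. 1440×0.168 = (1−0.596)·S6·0.724.
S6 = 241.92/(0.724×0.404) = 827.09 t/h.
Recycle S9 = 0.596×827.09 = 492.94 t/h.
Combined feed S12 = 1440 + 492.94 = 1932.9 t/h.
Overhead S11 = S12 − S6 = 1932.9 − 827.09 = 1105.9 t/h.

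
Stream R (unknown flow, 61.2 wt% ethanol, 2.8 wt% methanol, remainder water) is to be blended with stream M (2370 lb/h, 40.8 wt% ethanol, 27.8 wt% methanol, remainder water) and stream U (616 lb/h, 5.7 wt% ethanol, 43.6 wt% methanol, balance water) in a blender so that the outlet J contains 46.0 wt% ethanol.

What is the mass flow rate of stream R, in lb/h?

Let R be the unknown flow. Total out = 2986 + R.
ethanol balance: 1002.1 + 0.612·R = 0.460·(2986 + R)
(0.612 − 0.460)·R = 0.460×2986 − 1002.1 = 371.49
R = 371.49 / 0.152 = 2444 lb/h

2444 lb/h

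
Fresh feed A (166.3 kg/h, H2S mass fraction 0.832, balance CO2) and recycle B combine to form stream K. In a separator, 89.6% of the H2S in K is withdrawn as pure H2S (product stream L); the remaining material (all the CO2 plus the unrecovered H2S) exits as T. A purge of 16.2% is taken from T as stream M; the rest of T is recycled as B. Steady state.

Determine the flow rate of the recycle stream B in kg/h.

CO2 enters only via A and leaves only via the purge: 166.3×0.168 = 0.162×(CO2 in T), and the separator passes all CO2, so CO2 in K = CO2 in T = 172.46 kg/h.
H2S in K: m_A = 166.3×0.832 + (1−0.162)·(1−0.896)·m_A, so m_A = 138.36/0.9128 = 151.57 kg/h.
T = (1−0.896)×151.57 + 172.46 = 188.22 kg/h.
Recycle B = (1−0.162)×188.22 = 157.73 kg/h.

157.7 kg/h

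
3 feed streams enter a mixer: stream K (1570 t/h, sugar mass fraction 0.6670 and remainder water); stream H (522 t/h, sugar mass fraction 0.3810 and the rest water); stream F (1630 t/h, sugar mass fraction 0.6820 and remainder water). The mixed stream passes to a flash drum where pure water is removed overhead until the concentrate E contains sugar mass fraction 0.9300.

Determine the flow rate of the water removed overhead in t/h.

sugar entering = 1570×0.667 + 522×0.381 + 1630×0.682 = 2357.7 t/h.
All sugar reports to E, so E = 2357.7/0.930 = 2535.2 t/h.
Total feed = 3722 t/h; overhead = 3722 − 2535.2 = 1186.8 t/h.

1187 t/h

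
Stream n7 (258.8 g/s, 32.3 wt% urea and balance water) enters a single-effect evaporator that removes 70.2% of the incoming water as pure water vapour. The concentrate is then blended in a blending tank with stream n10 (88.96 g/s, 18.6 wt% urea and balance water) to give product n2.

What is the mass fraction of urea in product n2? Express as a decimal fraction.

0.446

Vapour removed = 0.702×0.677×258.8 = 123 g/s; concentrate = 135.8 g/s.
urea reaching the mixer = 83.592 (from concentrate) + 88.96×0.186 = 100.14 g/s.
Product flow = 135.8 + 88.96 = 224.76 g/s; urea fraction = 0.446.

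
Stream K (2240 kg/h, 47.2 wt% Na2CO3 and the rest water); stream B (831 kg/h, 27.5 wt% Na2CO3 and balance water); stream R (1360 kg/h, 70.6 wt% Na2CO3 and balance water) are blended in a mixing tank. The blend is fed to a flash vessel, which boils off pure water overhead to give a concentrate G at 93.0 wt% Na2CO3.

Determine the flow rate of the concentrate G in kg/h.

2415 kg/h

Na2CO3 entering = 2240×0.472 + 831×0.275 + 1360×0.706 = 2246 kg/h.
All Na2CO3 reports to G, so G = 2246/0.930 = 2415 kg/h.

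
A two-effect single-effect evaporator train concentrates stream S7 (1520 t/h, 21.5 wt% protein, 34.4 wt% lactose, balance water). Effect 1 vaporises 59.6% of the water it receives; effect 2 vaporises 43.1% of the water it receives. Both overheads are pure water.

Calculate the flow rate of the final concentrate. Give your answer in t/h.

water in feed = 1520×0.441 = 670.32 t/h.
After stage 1: water left = (1−0.596)×670.32 = 270.81; stream total = 1120.5 t/h.
After stage 2: water left = (1−0.431)×270.81 = 154.09; final concentrate = 1003.8 t/h.

1004 t/h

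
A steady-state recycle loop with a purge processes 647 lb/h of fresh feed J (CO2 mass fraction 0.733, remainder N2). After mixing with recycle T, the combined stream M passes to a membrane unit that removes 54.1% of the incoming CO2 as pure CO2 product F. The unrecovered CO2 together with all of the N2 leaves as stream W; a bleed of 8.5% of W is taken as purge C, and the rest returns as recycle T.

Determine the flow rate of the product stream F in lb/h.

CO2 in M: m_A = 647×0.733 + (1−0.085)·(1−0.541)·m_A, so m_A = 474.25/0.5800 = 817.65 lb/h.
Product F = 0.541×817.65 = 442.35 lb/h.

442.4 lb/h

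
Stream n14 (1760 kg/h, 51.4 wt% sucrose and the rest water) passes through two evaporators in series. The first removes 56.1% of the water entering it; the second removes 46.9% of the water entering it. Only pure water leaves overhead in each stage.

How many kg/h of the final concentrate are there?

water in feed = 1760×0.486 = 855.36 kg/h.
After stage 1: water left = (1−0.561)×855.36 = 375.5; stream total = 1280.1 kg/h.
After stage 2: water left = (1−0.469)×375.5 = 199.39; final concentrate = 1104 kg/h.

1104 kg/h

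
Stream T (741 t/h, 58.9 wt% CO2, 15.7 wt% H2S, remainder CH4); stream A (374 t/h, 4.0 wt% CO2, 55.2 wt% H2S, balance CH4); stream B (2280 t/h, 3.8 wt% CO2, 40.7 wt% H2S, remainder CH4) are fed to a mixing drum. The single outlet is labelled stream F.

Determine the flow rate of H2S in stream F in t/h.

1251 t/h

H2S out = H2S in = 741×0.157 + 374×0.552 + 2280×0.407 = 1250.7 t/h.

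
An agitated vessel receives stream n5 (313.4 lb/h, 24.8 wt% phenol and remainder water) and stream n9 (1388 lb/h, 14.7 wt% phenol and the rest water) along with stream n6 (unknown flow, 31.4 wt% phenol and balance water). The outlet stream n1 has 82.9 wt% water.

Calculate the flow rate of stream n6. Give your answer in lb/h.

Let n6 be the unknown flow. Total out = 1701.4 + n6.
water balance: 1419.6 + 0.686·n6 = 0.829·(1701.4 + n6)
(0.686 − 0.829)·n6 = 0.829×1701.4 − 1419.6 = -9.1802
n6 = -9.1802 / -0.143 = 64.197 lb/h

64.2 lb/h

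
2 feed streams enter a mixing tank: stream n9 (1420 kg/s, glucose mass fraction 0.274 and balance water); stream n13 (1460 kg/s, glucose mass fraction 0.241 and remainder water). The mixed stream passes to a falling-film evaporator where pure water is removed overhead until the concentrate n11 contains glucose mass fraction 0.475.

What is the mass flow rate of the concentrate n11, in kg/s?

1560 kg/s

glucose entering = 1420×0.274 + 1460×0.241 = 740.94 kg/s.
All glucose reports to n11, so n11 = 740.94/0.475 = 1559.9 kg/s.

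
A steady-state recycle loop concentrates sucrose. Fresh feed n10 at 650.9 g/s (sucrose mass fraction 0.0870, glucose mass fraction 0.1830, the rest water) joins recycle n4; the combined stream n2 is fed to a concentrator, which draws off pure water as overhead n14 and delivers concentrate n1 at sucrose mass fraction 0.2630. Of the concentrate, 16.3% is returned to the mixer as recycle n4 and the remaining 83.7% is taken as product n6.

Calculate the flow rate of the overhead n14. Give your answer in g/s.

Overall sucrose balance (none leaves overhead): sucrose in fresh feed = sucrose in product, i.e. 650.9×0.087 = (1−0.163)·n1·0.263.
n1 = 56.628/(0.263×0.837) = 257.25 g/s.
Recycle n4 = 0.163×257.25 = 41.931 g/s.
Combined feed n2 = 650.9 + 41.931 = 692.83 g/s.
Overhead n14 = n2 − n1 = 692.83 − 257.25 = 435.58 g/s.

435.6 g/s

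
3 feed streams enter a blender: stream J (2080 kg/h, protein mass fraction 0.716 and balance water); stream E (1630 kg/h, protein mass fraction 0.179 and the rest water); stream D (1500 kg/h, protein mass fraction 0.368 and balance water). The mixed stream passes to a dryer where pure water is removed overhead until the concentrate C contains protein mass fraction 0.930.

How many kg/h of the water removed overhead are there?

2701 kg/h

protein entering = 2080×0.716 + 1630×0.179 + 1500×0.368 = 2333.1 kg/h.
All protein reports to C, so C = 2333.1/0.930 = 2508.7 kg/h.
Total feed = 5210 kg/h; overhead = 5210 − 2508.7 = 2701.3 kg/h.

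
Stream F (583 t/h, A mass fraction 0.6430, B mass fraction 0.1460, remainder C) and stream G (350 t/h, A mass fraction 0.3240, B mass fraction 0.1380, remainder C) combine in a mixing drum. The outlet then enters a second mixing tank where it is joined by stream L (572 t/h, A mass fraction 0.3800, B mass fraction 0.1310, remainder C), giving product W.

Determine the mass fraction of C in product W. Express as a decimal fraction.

Overall, product flow = 1505 t/h.
C in = 583×0.211 + 350×0.538 + 572×0.489 = 591.02 t/h.
C fraction in W = 0.3927.

0.3927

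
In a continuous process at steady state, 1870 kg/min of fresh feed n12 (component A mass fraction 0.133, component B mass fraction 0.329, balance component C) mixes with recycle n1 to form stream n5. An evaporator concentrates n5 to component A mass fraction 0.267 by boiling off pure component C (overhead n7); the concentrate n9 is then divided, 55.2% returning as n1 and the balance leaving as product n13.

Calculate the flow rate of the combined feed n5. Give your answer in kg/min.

3018 kg/min

Overall component A balance (none leaves overhead): component A in fresh feed = component A in product, i.e. 1870×0.133 = (1−0.552)·n9·0.267.
n9 = 248.71/(0.267×0.448) = 2079.2 kg/min.
Recycle n1 = 0.552×2079.2 = 1147.7 kg/min.
Combined feed n5 = 1870 + 1147.7 = 3017.7 kg/min.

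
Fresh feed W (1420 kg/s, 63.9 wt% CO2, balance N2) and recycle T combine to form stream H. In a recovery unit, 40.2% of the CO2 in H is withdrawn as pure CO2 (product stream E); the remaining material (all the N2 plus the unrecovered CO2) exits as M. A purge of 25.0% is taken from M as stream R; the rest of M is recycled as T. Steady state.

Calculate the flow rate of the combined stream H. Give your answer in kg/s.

N2 enters only via W and leaves only via the purge: 1420×0.361 = 0.250×(N2 in M), and the recovery unit passes all N2, so N2 in H = N2 in M = 2050.5 kg/s.
CO2 in H: m_A = 1420×0.639 + (1−0.250)·(1−0.402)·m_A, so m_A = 907.38/0.5515 = 1645.3 kg/s.
H = 1645.3 + 2050.5 = 3695.8 kg/s.

3696 kg/s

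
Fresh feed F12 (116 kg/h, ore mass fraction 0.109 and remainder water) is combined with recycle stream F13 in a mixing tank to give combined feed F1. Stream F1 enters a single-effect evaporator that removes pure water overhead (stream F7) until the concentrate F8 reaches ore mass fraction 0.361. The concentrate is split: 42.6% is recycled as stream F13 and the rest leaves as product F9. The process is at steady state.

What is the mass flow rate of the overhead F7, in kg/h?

80.98 kg/h

Overall ore balance (none leaves overhead): ore in fresh feed = ore in product, i.e. 116×0.109 = (1−0.426)·F8·0.361.
F8 = 12.644/(0.361×0.574) = 61.019 kg/h.
Recycle F13 = 0.426×61.019 = 25.994 kg/h.
Combined feed F1 = 116 + 25.994 = 141.99 kg/h.
Overhead F7 = F1 − F8 = 141.99 − 61.019 = 80.975 kg/h.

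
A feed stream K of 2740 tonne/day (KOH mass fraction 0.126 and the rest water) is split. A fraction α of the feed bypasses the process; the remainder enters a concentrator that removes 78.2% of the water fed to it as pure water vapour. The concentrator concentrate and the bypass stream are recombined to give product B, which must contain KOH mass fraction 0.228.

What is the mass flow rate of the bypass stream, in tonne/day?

946.5 tonne/day

All 2740×0.126 = 345.24 tonne/day of KOH reaches B, so B = 345.24/0.228 = 1514.2 tonne/day and vapour = 1225.8 tonne/day.
The evaporator receives (1−α)·2740 of feed at 0.874 water and removes 0.782 of that water:
0.782×0.874×(1−α)×2740 = 1225.8
(1−α) = 1225.8/1872.7 = 0.6546;  α = 0.3454.
Bypass flow = 0.3454×2740 = 946.52 tonne/day.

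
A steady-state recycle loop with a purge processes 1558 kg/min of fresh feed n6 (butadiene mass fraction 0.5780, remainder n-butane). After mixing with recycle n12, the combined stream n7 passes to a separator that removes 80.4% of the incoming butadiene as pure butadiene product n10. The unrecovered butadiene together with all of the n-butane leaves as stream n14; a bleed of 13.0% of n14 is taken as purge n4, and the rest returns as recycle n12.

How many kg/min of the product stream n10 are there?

butadiene in n7: m_A = 1558×0.578 + (1−0.130)·(1−0.804)·m_A, so m_A = 900.52/0.8295 = 1085.6 kg/min.
Product n10 = 0.804×1085.6 = 872.86 kg/min.

872.9 kg/min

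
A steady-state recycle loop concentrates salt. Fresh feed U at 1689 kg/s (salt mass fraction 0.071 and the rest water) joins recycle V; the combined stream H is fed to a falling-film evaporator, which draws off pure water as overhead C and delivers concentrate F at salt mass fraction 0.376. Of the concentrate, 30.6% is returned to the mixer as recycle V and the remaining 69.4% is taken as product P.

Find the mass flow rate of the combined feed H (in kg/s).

Overall salt balance (none leaves overhead): salt in fresh feed = salt in product, i.e. 1689×0.071 = (1−0.306)·F·0.376.
F = 119.92/(0.376×0.694) = 459.56 kg/s.
Recycle V = 0.306×459.56 = 140.62 kg/s.
Combined feed H = 1689 + 140.62 = 1829.6 kg/s.

1830 kg/s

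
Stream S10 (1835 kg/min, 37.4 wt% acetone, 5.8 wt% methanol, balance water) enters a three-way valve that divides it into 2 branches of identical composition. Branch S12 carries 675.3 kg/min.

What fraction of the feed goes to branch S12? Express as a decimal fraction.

Fraction to S12 = 675.3/1835 = 0.3680.

0.368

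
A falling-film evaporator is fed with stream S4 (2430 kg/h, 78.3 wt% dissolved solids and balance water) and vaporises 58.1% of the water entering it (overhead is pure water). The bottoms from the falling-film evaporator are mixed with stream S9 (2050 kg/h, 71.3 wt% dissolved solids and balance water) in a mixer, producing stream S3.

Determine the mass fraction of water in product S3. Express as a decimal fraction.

Vapour removed = 0.581×0.217×2430 = 306.37 kg/h; concentrate = 2123.6 kg/h.
water reaching the mixer = 220.94 (from concentrate) + 2050×0.287 = 809.29 kg/h.
Product flow = 2123.6 + 2050 = 4173.6 kg/h; water fraction = 0.194.

0.194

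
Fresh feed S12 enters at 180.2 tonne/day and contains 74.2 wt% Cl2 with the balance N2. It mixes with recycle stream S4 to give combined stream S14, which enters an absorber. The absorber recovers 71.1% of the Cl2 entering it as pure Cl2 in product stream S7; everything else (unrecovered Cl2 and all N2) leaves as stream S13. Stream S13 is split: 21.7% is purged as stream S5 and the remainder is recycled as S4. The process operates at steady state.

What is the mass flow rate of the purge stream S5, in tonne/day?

57.33 tonne/day

N2 enters only via S12 and leaves only via the purge: 180.2×0.258 = 0.217×(N2 in S13), and the absorber passes all N2, so N2 in S14 = N2 in S13 = 214.25 tonne/day.
Cl2 in S14: m_A = 180.2×0.742 + (1−0.217)·(1−0.711)·m_A, so m_A = 133.71/0.7737 = 172.81 tonne/day.
S13 = (1−0.711)×172.81 + 214.25 = 264.19 tonne/day.
Purge S5 = 0.217×264.19 = 57.329 tonne/day.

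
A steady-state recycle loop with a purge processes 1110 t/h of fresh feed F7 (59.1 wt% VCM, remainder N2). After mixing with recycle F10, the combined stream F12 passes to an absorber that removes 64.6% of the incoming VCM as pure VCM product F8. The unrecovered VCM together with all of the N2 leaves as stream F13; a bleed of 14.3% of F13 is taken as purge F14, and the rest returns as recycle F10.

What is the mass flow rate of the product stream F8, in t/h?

608.3 t/h

VCM in F12: m_A = 1110×0.591 + (1−0.143)·(1−0.646)·m_A, so m_A = 656.01/0.6966 = 941.7 t/h.
Product F8 = 0.646×941.7 = 608.34 t/h.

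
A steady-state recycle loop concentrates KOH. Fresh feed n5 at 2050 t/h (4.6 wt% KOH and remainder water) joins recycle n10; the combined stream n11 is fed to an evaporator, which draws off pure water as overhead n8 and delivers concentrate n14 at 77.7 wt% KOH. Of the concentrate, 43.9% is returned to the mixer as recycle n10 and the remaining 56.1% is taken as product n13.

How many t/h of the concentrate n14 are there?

Overall KOH balance (none leaves overhead): KOH in fresh feed = KOH in product, i.e. 2050×0.046 = (1−0.439)·n14·0.777.
n14 = 94.3/(0.777×0.561) = 216.34 t/h.

216.3 t/h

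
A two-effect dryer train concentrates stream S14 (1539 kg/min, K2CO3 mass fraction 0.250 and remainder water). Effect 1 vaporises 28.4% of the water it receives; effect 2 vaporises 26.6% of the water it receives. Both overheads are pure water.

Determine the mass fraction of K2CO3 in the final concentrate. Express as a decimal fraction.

0.388

water in feed = 1539×0.750 = 1154.2 kg/min.
After stage 1: water left = (1−0.284)×1154.2 = 826.44; stream total = 1211.2 kg/min.
After stage 2: water left = (1−0.266)×826.44 = 606.61; final concentrate = 991.36 kg/min.
K2CO3 fraction = 384.75/991.36 = 0.388.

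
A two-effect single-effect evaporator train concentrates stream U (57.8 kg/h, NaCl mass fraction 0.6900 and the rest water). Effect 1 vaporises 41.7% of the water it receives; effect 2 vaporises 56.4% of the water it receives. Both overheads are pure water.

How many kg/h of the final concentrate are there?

44.44 kg/h

water in feed = 57.8×0.310 = 17.918 kg/h.
After stage 1: water left = (1−0.417)×17.918 = 10.446; stream total = 50.328 kg/h.
After stage 2: water left = (1−0.564)×10.446 = 4.5545; final concentrate = 44.437 kg/h.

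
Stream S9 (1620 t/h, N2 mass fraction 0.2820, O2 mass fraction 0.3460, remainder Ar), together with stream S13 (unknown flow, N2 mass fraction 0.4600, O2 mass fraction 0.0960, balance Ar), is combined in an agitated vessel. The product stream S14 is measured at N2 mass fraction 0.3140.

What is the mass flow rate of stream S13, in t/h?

Let S13 be the unknown flow. Total out = 1620 + S13.
N2 balance: 456.84 + 0.460·S13 = 0.314·(1620 + S13)
(0.460 − 0.314)·S13 = 0.314×1620 − 456.84 = 51.84
S13 = 51.84 / 0.146 = 355.07 t/h

355.1 t/h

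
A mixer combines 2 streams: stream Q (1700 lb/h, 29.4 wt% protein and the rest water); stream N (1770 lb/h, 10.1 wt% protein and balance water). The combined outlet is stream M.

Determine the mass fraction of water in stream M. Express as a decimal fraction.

Total flow out = 1700 + 1770 = 3470 lb/h.
water in = 1700×0.706 + 1770×0.899 = 2791.4 lb/h.
water mass fraction in M = 2791.4/3470 = 0.804.

0.804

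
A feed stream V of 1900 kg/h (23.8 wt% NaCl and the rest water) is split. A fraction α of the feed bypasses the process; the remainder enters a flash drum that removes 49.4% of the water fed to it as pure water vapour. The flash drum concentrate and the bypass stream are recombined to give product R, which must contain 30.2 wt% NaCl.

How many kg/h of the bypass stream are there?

830.3 kg/h

All 1900×0.238 = 452.2 kg/h of NaCl reaches R, so R = 452.2/0.302 = 1497.4 kg/h and vapour = 402.65 kg/h.
The evaporator receives (1−α)·1900 of feed at 0.762 water and removes 0.494 of that water:
0.494×0.762×(1−α)×1900 = 402.65
(1−α) = 402.65/715.21 = 0.5630;  α = 0.4370.
Bypass flow = 0.4370×1900 = 830.34 kg/h.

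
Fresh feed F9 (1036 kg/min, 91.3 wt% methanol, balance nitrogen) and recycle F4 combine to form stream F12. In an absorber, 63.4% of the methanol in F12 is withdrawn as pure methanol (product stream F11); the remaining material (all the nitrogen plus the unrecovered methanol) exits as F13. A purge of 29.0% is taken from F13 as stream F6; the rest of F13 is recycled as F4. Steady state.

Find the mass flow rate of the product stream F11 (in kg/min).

810.2 kg/min

methanol in F12: m_A = 1036×0.913 + (1−0.290)·(1−0.634)·m_A, so m_A = 945.87/0.7401 = 1278 kg/min.
Product F11 = 0.634×1278 = 810.23 kg/min.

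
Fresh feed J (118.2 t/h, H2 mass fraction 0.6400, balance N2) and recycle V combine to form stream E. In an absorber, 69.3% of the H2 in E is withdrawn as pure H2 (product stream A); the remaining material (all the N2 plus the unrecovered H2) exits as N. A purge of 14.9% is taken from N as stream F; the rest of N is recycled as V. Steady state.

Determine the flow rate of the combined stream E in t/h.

N2 enters only via J and leaves only via the purge: 118.2×0.360 = 0.149×(N2 in N), and the absorber passes all N2, so N2 in E = N2 in N = 285.58 t/h.
H2 in E: m_A = 118.2×0.640 + (1−0.149)·(1−0.693)·m_A, so m_A = 75.648/0.7387 = 102.4 t/h.
E = 102.4 + 285.58 = 387.98 t/h.

388 t/h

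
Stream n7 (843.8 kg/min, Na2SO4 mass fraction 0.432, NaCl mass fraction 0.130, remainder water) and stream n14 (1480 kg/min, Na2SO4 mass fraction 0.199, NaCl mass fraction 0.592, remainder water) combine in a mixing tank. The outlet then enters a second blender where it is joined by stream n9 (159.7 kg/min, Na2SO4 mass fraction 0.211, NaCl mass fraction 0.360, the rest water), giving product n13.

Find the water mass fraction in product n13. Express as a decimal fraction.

0.301

Overall, product flow = 2483.5 kg/min.
water in = 843.8×0.438 + 1480×0.209 + 159.7×0.429 = 747.42 kg/min.
water fraction in n13 = 0.301.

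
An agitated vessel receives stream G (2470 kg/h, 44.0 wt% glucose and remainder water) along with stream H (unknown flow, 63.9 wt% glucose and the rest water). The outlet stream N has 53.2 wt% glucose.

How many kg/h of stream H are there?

2124 kg/h

Let H be the unknown flow. Total out = 2470 + H.
glucose balance: 1086.8 + 0.639·H = 0.532·(2470 + H)
(0.639 − 0.532)·H = 0.532×2470 − 1086.8 = 227.24
H = 227.24 / 0.107 = 2123.7 kg/h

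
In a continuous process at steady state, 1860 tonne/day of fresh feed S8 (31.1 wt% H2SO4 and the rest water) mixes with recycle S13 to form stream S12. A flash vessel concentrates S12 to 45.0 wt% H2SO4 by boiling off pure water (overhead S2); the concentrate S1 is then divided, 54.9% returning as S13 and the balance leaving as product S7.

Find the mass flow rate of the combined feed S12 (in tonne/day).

Overall H2SO4 balance (none leaves overhead): H2SO4 in fresh feed = H2SO4 in product, i.e. 1860×0.311 = (1−0.549)·S1·0.450.
S1 = 578.46/(0.450×0.451) = 2850.3 tonne/day.
Recycle S13 = 0.549×2850.3 = 1564.8 tonne/day.
Combined feed S12 = 1860 + 1564.8 = 3424.8 tonne/day.

3425 tonne/day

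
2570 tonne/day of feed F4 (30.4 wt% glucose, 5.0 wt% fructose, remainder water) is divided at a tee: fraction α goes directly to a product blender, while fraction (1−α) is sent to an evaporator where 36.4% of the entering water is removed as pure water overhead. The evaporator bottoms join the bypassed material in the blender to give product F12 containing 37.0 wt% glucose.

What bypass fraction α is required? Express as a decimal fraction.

All 2570×0.304 = 781.28 tonne/day of glucose reaches F12, so F12 = 781.28/0.370 = 2111.6 tonne/day and vapour = 458.43 tonne/day.
The evaporator receives (1−α)·2570 of feed at 0.646 water and removes 0.364 of that water:
0.364×0.646×(1−α)×2570 = 458.43
(1−α) = 458.43/604.32 = 0.7586;  α = 0.2414.

0.241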